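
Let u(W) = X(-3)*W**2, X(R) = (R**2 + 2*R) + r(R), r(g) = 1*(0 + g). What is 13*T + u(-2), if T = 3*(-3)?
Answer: -117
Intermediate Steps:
r(g) = g (r(g) = 1*g = g)
X(R) = R**2 + 3*R (X(R) = (R**2 + 2*R) + R = R**2 + 3*R)
T = -9
u(W) = 0 (u(W) = (-3*(3 - 3))*W**2 = (-3*0)*W**2 = 0*W**2 = 0)
13*T + u(-2) = 13*(-9) + 0 = -117 + 0 = -117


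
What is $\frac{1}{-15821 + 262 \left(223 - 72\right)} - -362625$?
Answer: $\frac{8609080126}{23741} \approx 3.6263 \cdot 10^{5}$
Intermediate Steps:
$\frac{1}{-15821 + 262 \left(223 - 72\right)} - -362625 = \frac{1}{-15821 + 262 \left(223 - 72\right)} + 362625 = \frac{1}{-15821 + 262 \cdot 151} + 362625 = \frac{1}{-15821 + 39562} + 362625 = \frac{1}{23741} + 362625 = \frac{8609080126}{23741}$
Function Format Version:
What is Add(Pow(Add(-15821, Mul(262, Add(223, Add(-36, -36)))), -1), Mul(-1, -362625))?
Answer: Rational(8609080126, 23741) ≈ 3.6263e+5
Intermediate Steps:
Add(Pow(Add(-15821, Mul(262, Add(223, Add(-36, -36)))), -1), Mul(-1, -362625)) = Add(Pow(Add(-15821, Mul(262, Add(223, -72))), -1), 362625) = Add(Pow(Add(-15821, Mul(262, 151)), -1), 362625) = Add(Pow(Add(-15821, 39562), -1), 362625) = Add(Pow(23741, -1), 362625) = Add(Rational(1, 23741), 362625) = Rational(8609080126, 23741)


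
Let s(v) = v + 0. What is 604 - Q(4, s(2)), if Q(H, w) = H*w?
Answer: 596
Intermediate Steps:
s(v) = v
604 - Q(4, s(2)) = 604 - 4*2 = 604 - 1*8 = 604 - 8 = 596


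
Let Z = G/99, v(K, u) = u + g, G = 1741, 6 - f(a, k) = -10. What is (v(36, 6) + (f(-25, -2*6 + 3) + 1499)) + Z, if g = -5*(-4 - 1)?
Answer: 154795/99 ≈ 1563.6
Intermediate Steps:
g = 25 (g = -5*(-5) = 25)
f(a, k) = 16 (f(a, k) = 6 - 1*(-10) = 6 + 10 = 16)
v(K, u) = 25 + u (v(K, u) = u + 25 = 25 + u)
Z = 1741/99 ≈ 17.586
(v(36, 6) + (f(-25, -2*6 + 3) + 1499)) + Z = ((25 + 6) + (16 + 1499)) + 1741/99 = (31 + 1515) + 1741/99 = 1546 + 1741/99 = 154795/99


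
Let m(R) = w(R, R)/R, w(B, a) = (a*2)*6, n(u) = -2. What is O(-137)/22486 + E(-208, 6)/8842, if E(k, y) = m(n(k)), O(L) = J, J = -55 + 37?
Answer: 27669/49705303 ≈ 0.00055666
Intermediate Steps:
w(B, a) = 12*a (w(B, a) = (2*a)*6 = 12*a)
J = -18
m(R) = 12 (m(R) = (12*R)/R = 12)
O(L) = -18
E(k, y) = 12
O(-137)/22486 + E(-208, 6)/8842 = -18/22486 + 12/8842 = -18*1/22486 + 12*(1/8842) = -9/11243 + 6/4421 = 27669/49705303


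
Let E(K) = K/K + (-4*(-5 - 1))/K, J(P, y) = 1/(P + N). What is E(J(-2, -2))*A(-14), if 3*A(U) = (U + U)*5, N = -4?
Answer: 20020/3 ≈ 6673.3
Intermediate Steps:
J(P, y) = 1/(-4 + P) (J(P, y) = 1/(P - 4) = 1/(-4 + P))
A(U) = 10*U/3 (A(U) = ((U + U)*5)/3 = ((2*U)*5)/3 = (10*U)/3 = 10*U/3)
E(K) = 1 + 24/K (E(K) = 1 + (-4*(-6))/K = 1 + 24/K)
E(J(-2, -2))*A(-14) = ((24 + 1/(-4 - 2))/(1/(-4 - 2)))*((10/3)*(-14)) = ((24 + 1/(-6))/(1/(-6)))*(-140/3) = ((24 - ⅙)/(-⅙))*(-140/3) = -6*143/6*(-140/3) = -143*(-140/3) = 20020/3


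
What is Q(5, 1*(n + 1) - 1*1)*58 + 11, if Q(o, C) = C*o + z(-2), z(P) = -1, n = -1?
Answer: -337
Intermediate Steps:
Q(o, C) = -1 + C*o (Q(o, C) = C*o - 1 = -1 + C*o)
Q(5, 1*(n + 1) - 1*1)*58 + 11 = (-1 + (1*(-1 + 1) - 1*1)*5)*58 + 11 = (-1 + (1*0 - 1)*5)*58 + 11 = (-1 + (0 - 1)*5)*58 + 11 = (-1 - 1*5)*58 + 11 = (-1 - 5)*58 + 11 = -6*58 + 11 = -348 + 11 = -337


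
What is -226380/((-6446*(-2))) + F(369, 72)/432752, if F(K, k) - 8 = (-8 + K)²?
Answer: -2188322643/126796336 ≈ -17.259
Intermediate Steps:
F(K, k) = 8 + (-8 + K)²
-226380/((-6446*(-2))) + F(369, 72)/432752 = -226380/((-6446*(-2))) + (8 + (-8 + 369)²)/432752 = -226380/12892 + (8 + 361²)*(1/432752) = -226380*1/12892 + (8 + 130321)*(1/432752) = -5145/293 + 130329*(1/432752) = -5145/293 + 130329/432752 = -2188322643/126796336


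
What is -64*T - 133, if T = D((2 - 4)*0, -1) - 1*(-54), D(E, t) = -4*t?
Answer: -3845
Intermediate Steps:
T = 58 (T = -4*(-1) - 1*(-54) = 4 + 54 = 58)
-64*T - 133 = -64*58 - 133 = -3712 - 133 = -3845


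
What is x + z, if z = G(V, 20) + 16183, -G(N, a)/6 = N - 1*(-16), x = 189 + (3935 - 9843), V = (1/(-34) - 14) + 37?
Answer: 173913/17 ≈ 10230.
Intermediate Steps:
V = 781/34 (V = (-1/34 - 14) + 37 = -477/34 + 37 = 781/34 ≈ 22.971)
x = -5719 (x = 189 - 5908 = -5719)
G(N, a) = -96 - 6*N (G(N, a) = -6*(N - 1*(-16)) = -6*(N + 16) = -6*(16 + N) = -96 - 6*N)
z = 271136/17 (z = (-96 - 6*781/34) + 16183 = (-96 - 2343/17) + 16183 = -3975/17 + 16183 = 271136/17 ≈ 15949.)
x + z = -5719 + 271136/17 = 173913/17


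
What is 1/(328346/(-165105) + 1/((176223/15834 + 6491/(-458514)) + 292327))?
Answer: -166866675972782859/331848892201812773 ≈ -0.50284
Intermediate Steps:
1/(328346/(-165105) + 1/((176223/15834 + 6491/(-458514)) + 292327)) = 1/(328346*(-1/165105) + 1/((176223*(1/15834) + 6491*(-1/458514)) + 292327)) = 1/(-328346/165105 + 1/((58741/5278 - 6491/458514) + 292327)) = 1/(-328346/165105 + 1/(960689692/86429889 + 292327)) = 1/(-328346/165105 + 1/(25266750851395/86429889)) = 1/(-328346/165105 + 86429889/25266750851395) = 1/(-331848892201812773/166866675972782859) = -166866675972782859/331848892201812773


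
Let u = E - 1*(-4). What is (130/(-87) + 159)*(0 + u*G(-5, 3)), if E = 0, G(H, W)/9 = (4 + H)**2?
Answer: 164436/29 ≈ 5670.2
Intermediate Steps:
G(H, W) = 9*(4 + H)**2
u = 4 (u = 0 - 1*(-4) = 0 + 4 = 4)
(130/(-87) + 159)*(0 + u*G(-5, 3)) = (130/(-87) + 159)*(0 + 4*(9*(4 - 5)**2)) = (130*(-1/87) + 159)*(0 + 4*(9*(-1)**2)) = (-130/87 + 159)*(0 + 4*(9*1)) = 13703*(0 + 4*9)/87 = 13703*(0 + 36)/87 = (13703/87)*36 = 164436/29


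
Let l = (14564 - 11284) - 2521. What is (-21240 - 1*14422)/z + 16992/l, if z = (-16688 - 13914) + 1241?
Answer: 175323190/7428333 ≈ 23.602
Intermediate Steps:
l = 759 (l = 3280 - 2521 = 759)
z = -29361 (z = -30602 + 1241 = -29361)
(-21240 - 1*14422)/z + 16992/l = (-21240 - 1*14422)/(-29361) + 16992/759 = (-21240 - 14422)*(-1/29361) + 16992*(1/759) = -35662*(-1/29361) + 5664/253 = 35662/29361 + 5664/253 = 175323190/7428333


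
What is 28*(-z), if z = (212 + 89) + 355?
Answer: -18368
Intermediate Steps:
z = 656 (z = 301 + 355 = 656)
28*(-z) = 28*(-1*656) = 28*(-656) = -18368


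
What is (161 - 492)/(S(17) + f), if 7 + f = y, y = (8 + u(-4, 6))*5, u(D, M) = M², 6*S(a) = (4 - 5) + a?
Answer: -993/647 ≈ -1.5348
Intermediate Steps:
S(a) = -⅙ + a/6 (S(a) = ((4 - 5) + a)/6 = (-1 + a)/6 = -⅙ + a/6)
y = 220 (y = (8 + 6²)*5 = (8 + 36)*5 = 44*5 = 220)
f = 213 (f = -7 + 220 = 213)
(161 - 492)/(S(17) + f) = (161 - 492)/((-⅙ + (⅙)*17) + 213) = -331/((-⅙ + 17/6) + 213) = -331/(8/3 + 213) = -331/647/3 = -331*3/647 = -993/647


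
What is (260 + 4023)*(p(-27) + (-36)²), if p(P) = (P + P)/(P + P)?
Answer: 5555051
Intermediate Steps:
p(P) = 1 (p(P) = (2*P)/((2*P)) = (2*P)*(1/(2*P)) = 1)
(260 + 4023)*(p(-27) + (-36)²) = (260 + 4023)*(1 + (-36)²) = 4283*(1 + 1296) = 4283*1297 = 5555051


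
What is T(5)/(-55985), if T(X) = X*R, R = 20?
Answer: -20/11197 ≈ -0.0017862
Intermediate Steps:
T(X) = 20*X (T(X) = X*20 = 20*X)
T(5)/(-55985) = (20*5)/(-55985) = 100*(-1/55985) = -20/11197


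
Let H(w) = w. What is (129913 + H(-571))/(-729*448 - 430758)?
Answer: -21557/126225 ≈ -0.17078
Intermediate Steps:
(129913 + H(-571))/(-729*448 - 430758) = (129913 - 571)/(-729*448 - 430758) = 129342/(-326592 - 430758) = 129342/(-757350) = 129342*(-1/757350) = -21557/126225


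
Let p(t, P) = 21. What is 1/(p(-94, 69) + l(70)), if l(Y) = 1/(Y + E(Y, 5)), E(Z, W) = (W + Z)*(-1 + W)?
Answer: 370/7771 ≈ 0.047613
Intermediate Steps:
E(Z, W) = (-1 + W)*(W + Z)
l(Y) = 1/(20 + 5*Y) (l(Y) = 1/(Y + (5² - 1*5 - Y + 5*Y)) = 1/(Y + (25 - 5 - Y + 5*Y)) = 1/(Y + (20 + 4*Y)) = 1/(20 + 5*Y))
1/(p(-94, 69) + l(70)) = 1/(21 + 1/(5*(4 + 70))) = 1/(21 + (⅕)/74) = 1/(21 + (⅕)*(1/74)) = 1/(21 + 1/370) = 1/(7771/370) = 370/7771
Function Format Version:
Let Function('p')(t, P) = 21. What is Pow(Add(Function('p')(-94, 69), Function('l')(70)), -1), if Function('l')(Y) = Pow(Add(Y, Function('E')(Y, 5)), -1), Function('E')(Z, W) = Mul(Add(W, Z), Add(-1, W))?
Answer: Rational(370, 7771) ≈ 0.047613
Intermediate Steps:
Function('E')(Z, W) = Mul(Add(-1, W), Add(W, Z))
Function('l')(Y) = Pow(Add(20, Mul(5, Y)), -1) (Function('l')(Y) = Pow(Add(Y, Add(Pow(5, 2), Mul(-1, 5), Mul(-1, Y), Mul(5, Y))), -1) = Pow(Add(Y, Add(25, -5, Mul(-1, Y), Mul(5, Y))), -1) = Pow(Add(Y, Add(20, Mul(4, Y))), -1) = Pow(Add(20, Mul(5, Y)), -1))
Pow(Add(Function('p')(-94, 69), Function('l')(70)), -1) = Pow(Add(21, Mul(Rational(1, 5), Pow(Add(4, 70), -1))), -1) = Pow(Add(21, Mul(Rational(1, 5), Pow(74, -1))), -1) = Pow(Add(21, Mul(Rational(1, 5), Rational(1, 74))), -1) = Pow(Add(21, Rational(1, 370)), -1) = Pow(Rational(7771, 370), -1) = Rational(370, 7771)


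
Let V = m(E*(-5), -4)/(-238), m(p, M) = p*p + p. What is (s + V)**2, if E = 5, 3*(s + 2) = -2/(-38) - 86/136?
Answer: 16360200649/736145424 ≈ 22.224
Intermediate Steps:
s = -8501/3876 (s = -2 + (-2/(-38) - 86/136)/3 = -2 + (-2*(-1/38) - 86*1/136)/3 = -2 + (1/19 - 43/68)/3 = -2 + (1/3)*(-749/1292) = -2 - 749/3876 = -8501/3876 ≈ -2.1932)
m(p, M) = p + p**2 (m(p, M) = p**2 + p = p + p**2)
V = -300/119 (V = ((5*(-5))*(1 + 5*(-5)))/(-238) = -25*(1 - 25)*(-1/238) = -25*(-24)*(-1/238) = 600*(-1/238) = -300/119 ≈ -2.5210)
(s + V)**2 = (-8501/3876 - 300/119)**2 = (-127907/27132)**2 = 16360200649/736145424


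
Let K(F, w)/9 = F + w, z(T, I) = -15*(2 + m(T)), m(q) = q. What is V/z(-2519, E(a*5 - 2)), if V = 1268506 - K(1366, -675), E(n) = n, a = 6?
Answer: 1262287/37755 ≈ 33.434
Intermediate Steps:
z(T, I) = -30 - 15*T (z(T, I) = -15*(2 + T) = -30 - 15*T)
K(F, w) = 9*F + 9*w (K(F, w) = 9*(F + w) = 9*F + 9*w)
V = 1262287 (V = 1268506 - (9*1366 + 9*(-675)) = 1268506 - (12294 - 6075) = 1268506 - 1*6219 = 1268506 - 6219 = 1262287)
V/z(-2519, E(a*5 - 2)) = 1262287/(-30 - 15*(-2519)) = 1262287/(-30 + 37785) = 1262287/37755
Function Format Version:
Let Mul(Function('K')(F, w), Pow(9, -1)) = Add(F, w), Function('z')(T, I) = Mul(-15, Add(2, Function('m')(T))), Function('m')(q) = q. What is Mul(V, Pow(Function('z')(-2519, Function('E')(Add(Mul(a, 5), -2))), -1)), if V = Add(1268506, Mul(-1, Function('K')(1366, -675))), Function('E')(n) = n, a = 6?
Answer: Rational(1262287, 37755) ≈ 33.434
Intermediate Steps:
Function('z')(T, I) = Add(-30, Mul(-15, T)) (Function('z')(T, I) = Mul(-15, Add(2, T)) = Add(-30, Mul(-15, T)))
Function('K')(F, w) = Add(Mul(9, F), Mul(9, w)) (Function('K')(F, w) = Mul(9, Add(F, w)) = Add(Mul(9, F), Mul(9, w)))
V = 1262287 (V = Add(1268506, Mul(-1, Add(Mul(9, 1366), Mul(9, -675)))) = Add(1268506, Mul(-1, Add(12294, -6075))) = Add(1268506, Mul(-1, 6219)) = Add(1268506, -6219) = 1262287)
Mul(V, Pow(Function('z')(-2519, Function('E')(Add(Mul(a, 5), -2))), -1)) = Mul(1262287, Pow(Add(-30, Mul(-15, -2519)), -1)) = Mul(1262287, Pow(Add(-30, 37785), -1)) = Mul(1262287, Pow(37755, -1)) = Mul(1262287, Rational(1, 37755)) = Rational(1262287, 37755)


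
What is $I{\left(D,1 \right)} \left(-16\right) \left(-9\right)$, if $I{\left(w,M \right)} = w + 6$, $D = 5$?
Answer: $1584$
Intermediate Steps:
$I{\left(w,M \right)} = 6 + w$
$I{\left(D,1 \right)} \left(-16\right) \left(-9\right) = \left(6 + 5\right) \left(-16\right) \left(-9\right) = 11 \left(-16\right) \left(-9\right) = \left(-176\right) \left(-9\right) = 1584$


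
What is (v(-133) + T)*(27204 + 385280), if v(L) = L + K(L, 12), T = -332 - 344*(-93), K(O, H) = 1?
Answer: 13004795552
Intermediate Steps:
T = 31660 (T = -332 + 31992 = 31660)
v(L) = 1 + L (v(L) = L + 1 = 1 + L)
(v(-133) + T)*(27204 + 385280) = ((1 - 133) + 31660)*(27204 + 385280) = (-132 + 31660)*412484 = 31528*412484 = 13004795552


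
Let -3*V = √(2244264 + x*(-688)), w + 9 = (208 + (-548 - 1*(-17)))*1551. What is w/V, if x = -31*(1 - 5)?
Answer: 751473*√539738/539738 ≈ 1022.9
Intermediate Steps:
x = 124 (x = -31*(-4) = 124)
w = -500982 (w = -9 + (208 + (-548 - 1*(-17)))*1551 = -9 + (208 + (-548 + 17))*1551 = -9 + (208 - 531)*1551 = -9 - 323*1551 = -9 - 500973 = -500982)
V = -2*√539738/3 (V = -√(2244264 + 124*(-688))/3 = -√(2244264 - 85312)/3 = -2*√539738/3 ≈ -489.78)
w/V = -500982*(-3*√539738/1079476) = -(-751473)*√539738/539738 = 751473*√539738/539738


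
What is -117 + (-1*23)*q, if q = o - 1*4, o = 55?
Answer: -1290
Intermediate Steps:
q = 51 (q = 55 - 1*4 = 55 - 4 = 51)
-117 + (-1*23)*q = -117 - 1*23*51 = -117 - 23*51 = -117 - 1173 = -1290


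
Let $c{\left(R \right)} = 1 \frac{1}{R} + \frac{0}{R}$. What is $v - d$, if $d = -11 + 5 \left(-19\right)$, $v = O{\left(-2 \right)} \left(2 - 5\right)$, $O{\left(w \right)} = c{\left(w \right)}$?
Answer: $\frac{215}{2} \approx 107.5$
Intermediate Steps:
$c{\left(R \right)} = \frac{1}{R}$ ($c{\left(R \right)} = \frac{1}{R} + 0 = \frac{1}{R}$)
$O{\left(w \right)} = \frac{1}{w}$
$v = \frac{3}{2}$ ($v = \frac{2 - 5}{-2} = \left(- \frac{1}{2}\right) \left(-3\right) = \frac{3}{2} \approx 1.5$)
$d = -106$ ($d = -11 - 95 = -106$)
$v - d = \frac{3}{2} - -106 = \frac{3}{2} + 106 = \frac{215}{2}$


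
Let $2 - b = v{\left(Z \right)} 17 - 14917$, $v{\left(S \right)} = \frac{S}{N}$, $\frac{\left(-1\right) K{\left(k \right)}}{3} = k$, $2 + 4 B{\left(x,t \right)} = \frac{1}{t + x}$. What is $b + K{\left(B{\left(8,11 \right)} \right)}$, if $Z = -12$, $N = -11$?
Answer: $\frac{12458001}{836} \approx 14902.0$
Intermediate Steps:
$B{\left(x,t \right)} = - \frac{1}{2} + \frac{1}{4 \left(t + x\right)}$
$K{\left(k \right)} = - 3 k$
$v{\left(S \right)} = - \frac{S}{11}$ ($v{\left(S \right)} = \frac{S}{-11} = S \left(- \frac{1}{11}\right) = - \frac{S}{11}$)
$b = \frac{163905}{11}$ ($b = 2 - \left(\left(- \frac{1}{11}\right) \left(-12\right) 17 - 14917\right) = 2 - \left(\frac{12}{11} \cdot 17 - 14917\right) = 2 - \left(\frac{204}{11} - 14917\right) = 2 - - \frac{163883}{11} = 2 + \frac{163883}{11} = \frac{163905}{11} \approx 14900.0$)
$b + K{\left(B{\left(8,11 \right)} \right)} = \frac{163905}{11} - 3 \frac{\frac{1}{4} - \frac{11}{2} - 4}{11 + 8} = \frac{163905}{11} - 3 \frac{\frac{1}{4} - \frac{11}{2} - 4}{19} = \frac{163905}{11} - 3 \cdot \frac{1}{19} \left(- \frac{37}{4}\right) = \frac{163905}{11} - - \frac{111}{76} = \frac{163905}{11} + \frac{111}{76} = \frac{12458001}{836}$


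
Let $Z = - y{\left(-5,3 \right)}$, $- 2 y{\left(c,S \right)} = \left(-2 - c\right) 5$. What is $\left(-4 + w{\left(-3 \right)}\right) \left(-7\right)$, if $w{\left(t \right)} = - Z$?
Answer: $\frac{161}{2} \approx 80.5$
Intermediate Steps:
$y{\left(c,S \right)} = 5 + \frac{5 c}{2}$ ($y{\left(c,S \right)} = - \frac{\left(-2 - c\right) 5}{2} = - \frac{-10 - 5 c}{2} = 5 + \frac{5 c}{2}$)
$Z = \frac{15}{2}$ ($Z = - (5 + \frac{5}{2} \left(-5\right)) = - (5 - \frac{25}{2}) = \left(-1\right) \left(- \frac{15}{2}\right) = \frac{15}{2} \approx 7.5$)
$w{\left(t \right)} = - \frac{15}{2}$ ($w{\left(t \right)} = \left(-1\right) \frac{15}{2} = - \frac{15}{2}$)
$\left(-4 + w{\left(-3 \right)}\right) \left(-7\right) = \left(-4 - \frac{15}{2}\right) \left(-7\right) = \left(- \frac{23}{2}\right) \left(-7\right) = \frac{161}{2}$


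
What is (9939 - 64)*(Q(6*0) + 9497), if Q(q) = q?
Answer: 93782875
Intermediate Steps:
(9939 - 64)*(Q(6*0) + 9497) = (9939 - 64)*(6*0 + 9497) = 9875*(0 + 9497) = 9875*9497 = 93782875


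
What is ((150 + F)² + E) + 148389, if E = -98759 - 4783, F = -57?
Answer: 53496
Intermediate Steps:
E = -103542
((150 + F)² + E) + 148389 = ((150 - 57)² - 103542) + 148389 = (93² - 103542) + 148389 = (8649 - 103542) + 148389 = -94893 + 148389 = 53496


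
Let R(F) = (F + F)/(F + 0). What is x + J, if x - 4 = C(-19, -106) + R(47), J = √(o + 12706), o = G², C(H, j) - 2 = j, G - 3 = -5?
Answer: -98 + √12710 ≈ 14.739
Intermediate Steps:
G = -2 (G = 3 - 5 = -2)
C(H, j) = 2 + j
o = 4 (o = (-2)² = 4)
R(F) = 2 (R(F) = (2*F)/F = 2)
J = √12710 (J = √(4 + 12706) = √12710 ≈ 112.74)
x = -98 (x = 4 + ((2 - 106) + 2) = 4 + (-104 + 2) = 4 - 102 = -98)
x + J = -98 + √12710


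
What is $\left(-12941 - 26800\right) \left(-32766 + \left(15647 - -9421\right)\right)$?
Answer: $305926218$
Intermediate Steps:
$\left(-12941 - 26800\right) \left(-32766 + \left(15647 - -9421\right)\right) = - 39741 \left(-32766 + \left(15647 + 9421\right)\right) = - 39741 \left(-32766 + 25068\right) = \left(-39741\right) \left(-7698\right) = 305926218$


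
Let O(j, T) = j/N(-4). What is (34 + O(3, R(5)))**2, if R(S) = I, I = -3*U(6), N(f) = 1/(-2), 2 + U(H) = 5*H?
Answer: 784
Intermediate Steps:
U(H) = -2 + 5*H
N(f) = -1/2
I = -84 (I = -3*(-2 + 5*6) = -3*(-2 + 30) = -3*28 = -84)
R(S) = -84
O(j, T) = -2*j (O(j, T) = j/(-1/2) = j*(-2) = -2*j)
(34 + O(3, R(5)))**2 = (34 - 2*3)**2 = (34 - 6)**2 = 28**2 = 784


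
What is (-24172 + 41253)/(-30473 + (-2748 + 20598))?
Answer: -17081/12623 ≈ -1.3532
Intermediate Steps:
(-24172 + 41253)/(-30473 + (-2748 + 20598)) = 17081/(-30473 + 17850) = 17081/(-12623) = 17081*(-1/12623) = -17081/12623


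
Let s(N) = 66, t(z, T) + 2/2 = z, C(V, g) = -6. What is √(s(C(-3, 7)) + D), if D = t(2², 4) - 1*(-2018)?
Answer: √2087 ≈ 45.684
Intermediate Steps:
t(z, T) = -1 + z
D = 2021 (D = (-1 + 2²) - 1*(-2018) = (-1 + 4) + 2018 = 3 + 2018 = 2021)
√(s(C(-3, 7)) + D) = √(66 + 2021) = √2087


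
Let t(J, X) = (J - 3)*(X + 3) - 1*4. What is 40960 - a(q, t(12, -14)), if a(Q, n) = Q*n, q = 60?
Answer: 47140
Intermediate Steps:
t(J, X) = -4 + (-3 + J)*(3 + X) (t(J, X) = (-3 + J)*(3 + X) - 4 = -4 + (-3 + J)*(3 + X))
40960 - a(q, t(12, -14)) = 40960 - 60*(-13 - 3*(-14) + 3*12 + 12*(-14)) = 40960 - 60*(-13 + 42 + 36 - 168) = 40960 - 60*(-103) = 40960 - 1*(-6180) = 40960 + 6180 = 47140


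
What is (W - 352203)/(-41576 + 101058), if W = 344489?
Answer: -3857/29741 ≈ -0.12969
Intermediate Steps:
(W - 352203)/(-41576 + 101058) = (344489 - 352203)/(-41576 + 101058) = -7714/59482 = -7714*1/59482 = -3857/29741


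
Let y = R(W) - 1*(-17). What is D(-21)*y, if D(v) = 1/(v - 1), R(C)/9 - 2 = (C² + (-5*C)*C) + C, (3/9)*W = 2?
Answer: 1207/22 ≈ 54.864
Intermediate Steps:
W = 6 (W = 3*2 = 6)
R(C) = 18 - 36*C² + 9*C (R(C) = 18 + 9*((C² + (-5*C)*C) + C) = 18 + 9*((C² - 5*C²) + C) = 18 + 9*(-4*C² + C) = 18 + 9*(C - 4*C²) = 18 + (-36*C² + 9*C) = 18 - 36*C² + 9*C)
D(v) = 1/(-1 + v)
y = -1207 (y = (18 - 36*6² + 9*6) - 1*(-17) = (18 - 36*36 + 54) + 17 = (18 - 1296 + 54) + 17 = -1224 + 17 = -1207)
D(-21)*y = -1207/(-1 - 21) = -1207/(-22) = -1/22*(-1207) = 1207/22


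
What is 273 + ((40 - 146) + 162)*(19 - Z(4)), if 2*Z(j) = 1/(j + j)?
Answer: 2667/2 ≈ 1333.5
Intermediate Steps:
Z(j) = 1/(4*j) (Z(j) = 1/(2*(j + j)) = 1/(2*((2*j))) = (1/(2*j))/2 = 1/(4*j))
273 + ((40 - 146) + 162)*(19 - Z(4)) = 273 + ((40 - 146) + 162)*(19 - 1/(4*4)) = 273 + (-106 + 162)*(19 - 1/(4*4)) = 273 + 56*(19 - 1*1/16) = 273 + 56*(19 - 1/16) = 273 + 56*(303/16) = 273 + 2121/2 = 2667/2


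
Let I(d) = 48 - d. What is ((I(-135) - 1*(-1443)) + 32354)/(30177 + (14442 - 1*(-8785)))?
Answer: 8495/13351 ≈ 0.63628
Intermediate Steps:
((I(-135) - 1*(-1443)) + 32354)/(30177 + (14442 - 1*(-8785))) = (((48 - 1*(-135)) - 1*(-1443)) + 32354)/(30177 + (14442 - 1*(-8785))) = (((48 + 135) + 1443) + 32354)/(30177 + (14442 + 8785)) = ((183 + 1443) + 32354)/(30177 + 23227) = (1626 + 32354)/53404 = 33980*(1/53404) = 8495/13351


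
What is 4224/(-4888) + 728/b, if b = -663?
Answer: -61144/31161 ≈ -1.9622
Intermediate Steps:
4224/(-4888) + 728/b = 4224/(-4888) + 728/(-663) = 4224*(-1/4888) + 728*(-1/663) = -528/611 - 56/51 = -61144/31161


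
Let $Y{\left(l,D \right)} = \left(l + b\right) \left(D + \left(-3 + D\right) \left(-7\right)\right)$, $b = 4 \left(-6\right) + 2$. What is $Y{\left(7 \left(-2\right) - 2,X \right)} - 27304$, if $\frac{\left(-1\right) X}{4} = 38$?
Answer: $-62758$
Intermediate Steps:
$X = -152$ ($X = \left(-4\right) 38 = -152$)
$b = -22$ ($b = -24 + 2 = -22$)
$Y{\left(l,D \right)} = \left(-22 + l\right) \left(21 - 6 D\right)$ ($Y{\left(l,D \right)} = \left(l - 22\right) \left(D + \left(-3 + D\right) \left(-7\right)\right) = \left(-22 + l\right) \left(D - \left(-21 + 7 D\right)\right) = \left(-22 + l\right) \left(21 - 6 D\right)$)
$Y{\left(7 \left(-2\right) - 2,X \right)} - 27304 = \left(-462 + 21 \left(7 \left(-2\right) - 2\right) + 132 \left(-152\right) - - 912 \left(7 \left(-2\right) - 2\right)\right) - 27304 = \left(-462 + 21 \left(-14 - 2\right) - 20064 - - 912 \left(-14 - 2\right)\right) - 27304 = \left(-462 + 21 \left(-16\right) - 20064 - \left(-912\right) \left(-16\right)\right) - 27304 = \left(-462 - 336 - 20064 - 14592\right) - 27304 = -35454 - 27304 = -62758$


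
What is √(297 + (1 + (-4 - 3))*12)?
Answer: 15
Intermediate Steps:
√(297 + (1 + (-4 - 3))*12) = √(297 + (1 - 7)*12) = √(297 - 6*12) = √(297 - 72) = √225 = 15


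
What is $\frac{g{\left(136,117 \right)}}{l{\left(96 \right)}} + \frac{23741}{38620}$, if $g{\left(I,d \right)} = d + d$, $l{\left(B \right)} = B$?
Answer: $\frac{471509}{154480} \approx 3.0522$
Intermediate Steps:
$g{\left(I,d \right)} = 2 d$
$\frac{g{\left(136,117 \right)}}{l{\left(96 \right)}} + \frac{23741}{38620} = \frac{2 \cdot 117}{96} + \frac{23741}{38620} = 234 \cdot \frac{1}{96} + 23741 \cdot \frac{1}{38620} = \frac{39}{16} + \frac{23741}{38620} = \frac{471509}{154480}$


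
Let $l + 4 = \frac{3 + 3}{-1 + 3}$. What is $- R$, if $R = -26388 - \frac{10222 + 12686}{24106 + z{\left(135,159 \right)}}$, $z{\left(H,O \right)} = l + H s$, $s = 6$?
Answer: $\frac{219159976}{8305} \approx 26389.0$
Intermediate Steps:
$l = -1$ ($l = -4 + \frac{3 + 3}{-1 + 3} = -4 + \frac{6}{2} = -4 + 6 \cdot \frac{1}{2} = -4 + 3 = -1$)
$z{\left(H,O \right)} = -1 + 6 H$ ($z{\left(H,O \right)} = -1 + H 6 = -1 + 6 H$)
$R = - \frac{219159976}{8305}$ ($R = -26388 - \frac{10222 + 12686}{24106 + \left(-1 + 6 \cdot 135\right)} = -26388 - \frac{22908}{24106 + \left(-1 + 810\right)} = -26388 - \frac{22908}{24106 + 809} = -26388 - \frac{22908}{24915} = -26388 - 22908 \cdot \frac{1}{24915} = -26388 - \frac{7636}{8305} = - \frac{219159976}{8305} \approx -26389.0$)
$- R = \left(-1\right) \left(- \frac{219159976}{8305}\right) = \frac{219159976}{8305}$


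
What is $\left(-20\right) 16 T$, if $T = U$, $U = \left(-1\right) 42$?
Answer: $13440$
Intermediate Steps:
$U = -42$
$T = -42$
$\left(-20\right) 16 T = \left(-20\right) 16 \left(-42\right) = \left(-320\right) \left(-42\right) = 13440$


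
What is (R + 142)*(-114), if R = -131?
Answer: -1254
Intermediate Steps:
(R + 142)*(-114) = (-131 + 142)*(-114) = 11*(-114) = -1254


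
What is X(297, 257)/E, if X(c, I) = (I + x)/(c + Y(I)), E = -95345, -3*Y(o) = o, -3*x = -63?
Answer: -417/30224365 ≈ -1.3797e-5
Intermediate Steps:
x = 21 (x = -⅓*(-63) = 21)
Y(o) = -o/3
X(c, I) = (21 + I)/(c - I/3) (X(c, I) = (I + 21)/(c - I/3) = (21 + I)/(c - I/3))
X(297, 257)/E = (3*(21 + 257)/(-1*257 + 3*297))/(-95345) = (3*278/(-257 + 891))*(-1/95345) = (3*278/634)*(-1/95345) = (3*(1/634)*278)*(-1/95345) = (417/317)*(-1/95345) = -417/30224365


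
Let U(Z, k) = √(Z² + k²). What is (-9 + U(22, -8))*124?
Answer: -1116 + 248*√137 ≈ 1786.8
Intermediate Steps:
(-9 + U(22, -8))*124 = (-9 + √(22² + (-8)²))*124 = (-9 + √(484 + 64))*124 = (-9 + √548)*124 = (-9 + 2*√137)*124 = -1116 + 248*√137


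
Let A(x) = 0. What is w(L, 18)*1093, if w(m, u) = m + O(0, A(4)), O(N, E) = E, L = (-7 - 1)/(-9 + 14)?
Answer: -8744/5 ≈ -1748.8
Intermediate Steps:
L = -8/5 ≈ -1.6000
w(m, u) = m (w(m, u) = m + 0 = m)
w(L, 18)*1093 = -8/5*1093 = -8744/5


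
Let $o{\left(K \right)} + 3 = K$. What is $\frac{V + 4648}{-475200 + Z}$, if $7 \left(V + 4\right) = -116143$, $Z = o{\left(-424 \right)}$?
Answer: $\frac{83635}{3329389} \approx 0.02512$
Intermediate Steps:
$o{\left(K \right)} = -3 + K$
$Z = -427$ ($Z = -3 - 424 = -427$)
$V = - \frac{116171}{7}$ ($V = -4 + \frac{1}{7} \left(-116143\right) = -4 - \frac{116143}{7} = - \frac{116171}{7} \approx -16596.0$)
$\frac{V + 4648}{-475200 + Z} = \frac{- \frac{116171}{7} + 4648}{-475200 - 427} = - \frac{83635}{7 \left(-475627\right)} = \left(- \frac{83635}{7}\right) \left(- \frac{1}{475627}\right) = \frac{83635}{3329389}$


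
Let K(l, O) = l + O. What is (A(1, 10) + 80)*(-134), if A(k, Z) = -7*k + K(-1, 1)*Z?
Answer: -9782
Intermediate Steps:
K(l, O) = O + l
A(k, Z) = -7*k (A(k, Z) = -7*k + (1 - 1)*Z = -7*k + 0*Z = -7*k + 0 = -7*k)
(A(1, 10) + 80)*(-134) = (-7*1 + 80)*(-134) = (-7 + 80)*(-134) = 73*(-134) = -9782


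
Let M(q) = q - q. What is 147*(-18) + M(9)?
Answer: -2646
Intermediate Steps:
M(q) = 0
147*(-18) + M(9) = 147*(-18) + 0 = -2646 + 0 = -2646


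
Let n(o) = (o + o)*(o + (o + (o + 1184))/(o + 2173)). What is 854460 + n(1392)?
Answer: 544281972/115 ≈ 4.7329e+6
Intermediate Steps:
n(o) = 2*o*(o + (1184 + 2*o)/(2173 + o)) (n(o) = (2*o)*(o + (o + (1184 + o))/(2173 + o)) = (2*o)*(o + (1184 + 2*o)/(2173 + o)) = 2*o*(o + (1184 + 2*o)/(2173 + o)))
854460 + n(1392) = 854460 + 2*1392*(1184 + 1392**2 + 2175*1392)/(2173 + 1392) = 854460 + 2*1392*(1184 + 1937664 + 3027600)/3565 = 854460 + 2*1392*(1/3565)*4966448 = 854460 + 446019072/115 = 544281972/115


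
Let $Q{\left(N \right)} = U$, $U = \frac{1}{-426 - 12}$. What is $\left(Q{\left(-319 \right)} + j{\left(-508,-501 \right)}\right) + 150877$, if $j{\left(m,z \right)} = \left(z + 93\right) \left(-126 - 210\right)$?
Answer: $\frac{126128669}{438} \approx 2.8797 \cdot 10^{5}$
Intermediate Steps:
$j{\left(m,z \right)} = -31248 - 336 z$ ($j{\left(m,z \right)} = \left(93 + z\right) \left(-336\right) = -31248 - 336 z$)
$U = - \frac{1}{438}$ ($U = \frac{1}{-426 - 12} = \frac{1}{-438} = - \frac{1}{438} \approx -0.0022831$)
$Q{\left(N \right)} = - \frac{1}{438}$
$\left(Q{\left(-319 \right)} + j{\left(-508,-501 \right)}\right) + 150877 = \left(- \frac{1}{438} - -137088\right) + 150877 = \left(- \frac{1}{438} + \left(-31248 + 168336\right)\right) + 150877 = \left(- \frac{1}{438} + 137088\right) + 150877 = \frac{60044543}{438} + 150877 = \frac{126128669}{438}$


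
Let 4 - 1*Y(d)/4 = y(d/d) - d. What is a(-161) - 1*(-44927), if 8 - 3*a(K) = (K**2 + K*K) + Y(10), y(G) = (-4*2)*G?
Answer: 82859/3 ≈ 27620.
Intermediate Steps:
y(G) = -8*G
Y(d) = 48 + 4*d (Y(d) = 16 - 4*(-8*d/d - d) = 16 - 4*(-8*1 - d) = 16 - 4*(-8 - d) = 16 + (32 + 4*d) = 48 + 4*d)
a(K) = -80/3 - 2*K**2/3 (a(K) = 8/3 - ((K**2 + K*K) + (48 + 4*10))/3 = 8/3 - ((K**2 + K**2) + (48 + 40))/3 = 8/3 - (2*K**2 + 88)/3 = 8/3 - (88 + 2*K**2)/3 = 8/3 + (-88/3 - 2*K**2/3) = -80/3 - 2*K**2/3)
a(-161) - 1*(-44927) = (-80/3 - 2/3*(-161)**2) - 1*(-44927) = (-80/3 - 2/3*25921) + 44927 = (-80/3 - 51842/3) + 44927 = -51922/3 + 44927 = 82859/3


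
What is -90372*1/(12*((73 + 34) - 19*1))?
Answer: -7531/88 ≈ -85.580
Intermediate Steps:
-90372*1/(12*((73 + 34) - 19*1)) = -90372*1/(12*(107 - 19)) = -90372/(88*12) = -90372/1056 = -90372*1/1056 = -7531/88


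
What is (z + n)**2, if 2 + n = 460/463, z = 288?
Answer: 17656562884/214369 ≈ 82365.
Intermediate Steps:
n = -466/463 (n = -2 + 460/463 = -466/463 ≈ -1.0065)
(z + n)**2 = (288 - 466/463)**2 = (132878/463)**2 = 17656562884/214369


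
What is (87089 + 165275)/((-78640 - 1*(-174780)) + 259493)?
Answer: 252364/355633 ≈ 0.70962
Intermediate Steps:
(87089 + 165275)/((-78640 - 1*(-174780)) + 259493) = 252364/((-78640 + 174780) + 259493) = 252364/(96140 + 259493) = 252364/355633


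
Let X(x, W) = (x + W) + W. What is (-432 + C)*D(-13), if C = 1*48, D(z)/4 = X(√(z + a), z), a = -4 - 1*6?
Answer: 39936 - 1536*I*√23 ≈ 39936.0 - 7366.4*I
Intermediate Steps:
a = -10 (a = -4 - 6 = -10)
X(x, W) = x + 2*W (X(x, W) = (W + x) + W = x + 2*W)
D(z) = 4*√(-10 + z) + 8*z (D(z) = 4*(√(z - 10) + 2*z) = 4*(√(-10 + z) + 2*z) = 4*√(-10 + z) + 8*z)
C = 48
(-432 + C)*D(-13) = (-432 + 48)*(4*√(-10 - 13) + 8*(-13)) = -384*(4*√(-23) - 104) = -384*(4*(I*√23) - 104) = -384*(4*I*√23 - 104) = -384*(-104 + 4*I*√23) = 39936 - 1536*I*√23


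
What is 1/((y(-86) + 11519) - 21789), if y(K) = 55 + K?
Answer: -1/10301 ≈ -9.7078e-5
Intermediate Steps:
1/((y(-86) + 11519) - 21789) = 1/(((55 - 86) + 11519) - 21789) = 1/((-31 + 11519) - 21789) = 1/(11488 - 21789) = 1/(-10301) = -1/10301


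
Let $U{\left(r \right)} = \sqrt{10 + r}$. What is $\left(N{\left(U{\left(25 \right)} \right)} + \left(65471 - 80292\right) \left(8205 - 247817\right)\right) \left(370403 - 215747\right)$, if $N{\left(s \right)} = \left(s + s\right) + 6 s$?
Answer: $549228221488512 + 1237248 \sqrt{35} \approx 5.4923 \cdot 10^{14}$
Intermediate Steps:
$N{\left(s \right)} = 8 s$ ($N{\left(s \right)} = 2 s + 6 s = 8 s$)
$\left(N{\left(U{\left(25 \right)} \right)} + \left(65471 - 80292\right) \left(8205 - 247817\right)\right) \left(370403 - 215747\right) = \left(8 \sqrt{10 + 25} + \left(65471 - 80292\right) \left(8205 - 247817\right)\right) \left(370403 - 215747\right) = \left(8 \sqrt{35} - -3551289452\right) 154656 = \left(8 \sqrt{35} + 3551289452\right) 154656 = \left(3551289452 + 8 \sqrt{35}\right) 154656 = 549228221488512 + 1237248 \sqrt{35}$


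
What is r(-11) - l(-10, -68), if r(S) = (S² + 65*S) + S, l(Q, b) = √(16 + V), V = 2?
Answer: -605 - 3*√2 ≈ -609.24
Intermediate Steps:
l(Q, b) = 3*√2 (l(Q, b) = √(16 + 2) = √18 = 3*√2)
r(S) = S² + 66*S
r(-11) - l(-10, -68) = -11*(66 - 11) - 3*√2 = -11*55 - 3*√2 = -605 - 3*√2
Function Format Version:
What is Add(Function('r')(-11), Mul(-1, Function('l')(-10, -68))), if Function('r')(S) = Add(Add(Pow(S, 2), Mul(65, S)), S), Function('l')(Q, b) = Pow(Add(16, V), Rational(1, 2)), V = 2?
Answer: Add(-605, Mul(-3, Pow(2, Rational(1, 2)))) ≈ -609.24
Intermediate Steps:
Function('l')(Q, b) = Mul(3, Pow(2, Rational(1, 2))) (Function('l')(Q, b) = Pow(Add(16, 2), Rational(1, 2)) = Pow(18, Rational(1, 2)) = Mul(3, Pow(2, Rational(1, 2))))
Function('r')(S) = Add(Pow(S, 2), Mul(66, S))
Add(Function('r')(-11), Mul(-1, Function('l')(-10, -68))) = Add(Mul(-11, Add(66, -11)), Mul(-1, Mul(3, Pow(2, Rational(1, 2))))) = Add(Mul(-11, 55), Mul(-3, Pow(2, Rational(1, 2)))) = Add(-605, Mul(-3, Pow(2, Rational(1, 2))))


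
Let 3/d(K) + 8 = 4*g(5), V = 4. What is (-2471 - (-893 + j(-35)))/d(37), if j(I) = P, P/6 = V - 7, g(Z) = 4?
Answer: -4160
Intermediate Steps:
P = -18 (P = 6*(4 - 7) = 6*(-3) = -18)
j(I) = -18
d(K) = 3/8 (d(K) = 3/(-8 + 4*4) = 3/(-8 + 16) = 3/8)
(-2471 - (-893 + j(-35)))/d(37) = (-2471 - (-893 - 18))/(3/8) = (-2471 - 1*(-911))*(8/3) = (-2471 + 911)*(8/3) = -1560*8/3 = -4160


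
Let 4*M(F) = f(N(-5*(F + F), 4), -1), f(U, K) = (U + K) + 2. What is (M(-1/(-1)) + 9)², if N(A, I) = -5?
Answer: 64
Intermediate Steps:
f(U, K) = 2 + K + U (f(U, K) = (K + U) + 2 = 2 + K + U)
M(F) = -1 (M(F) = (2 - 1 - 5)/4 = (¼)*(-4) = -1)
(M(-1/(-1)) + 9)² = (-1 + 9)² = 8² = 64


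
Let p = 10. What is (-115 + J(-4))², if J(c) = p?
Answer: 11025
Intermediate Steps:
J(c) = 10
(-115 + J(-4))² = (-115 + 10)² = (-105)² = 11025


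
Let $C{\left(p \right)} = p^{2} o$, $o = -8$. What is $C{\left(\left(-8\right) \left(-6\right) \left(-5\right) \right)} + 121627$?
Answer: $-339173$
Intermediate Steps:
$C{\left(p \right)} = - 8 p^{2}$ ($C{\left(p \right)} = p^{2} \left(-8\right) = - 8 p^{2}$)
$C{\left(\left(-8\right) \left(-6\right) \left(-5\right) \right)} + 121627 = - 8 \left(\left(-8\right) \left(-6\right) \left(-5\right)\right)^{2} + 121627 = - 8 \left(48 \left(-5\right)\right)^{2} + 121627 = - 8 \left(-240\right)^{2} + 121627 = \left(-8\right) 57600 + 121627 = -460800 + 121627 = -339173$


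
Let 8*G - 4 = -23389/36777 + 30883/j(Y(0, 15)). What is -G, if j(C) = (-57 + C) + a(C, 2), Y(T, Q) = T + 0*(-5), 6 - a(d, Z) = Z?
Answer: 141153373/1949181 ≈ 72.417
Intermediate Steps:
a(d, Z) = 6 - Z
Y(T, Q) = T (Y(T, Q) = T + 0 = T)
j(C) = -53 + C (j(C) = (-57 + C) + (6 - 1*2) = (-57 + C) + (6 - 2) = (-57 + C) + 4 = -53 + C)
G = -141153373/1949181 (G = 1/2 + (-23389/36777 + 30883/(-53 + 0))/8 = 1/2 + (-23389*1/36777 + 30883/(-53))/8 = 1/2 + (-23389/36777 + 30883*(-1/53))/8 = 1/2 + (-23389/36777 - 30883/53)/8 = 1/2 + (1/8)*(-1137023708/1949181) = 1/2 - 284255927/3898362 = -141153373/1949181 ≈ -72.417)
-G = -1*(-141153373/1949181) = 141153373/1949181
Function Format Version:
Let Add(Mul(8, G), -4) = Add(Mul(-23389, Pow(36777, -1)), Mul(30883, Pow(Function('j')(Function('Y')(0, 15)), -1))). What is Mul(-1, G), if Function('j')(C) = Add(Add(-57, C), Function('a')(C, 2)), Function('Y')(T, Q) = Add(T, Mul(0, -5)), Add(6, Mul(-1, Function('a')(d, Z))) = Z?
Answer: Rational(141153373, 1949181) ≈ 72.417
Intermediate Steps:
Function('a')(d, Z) = Add(6, Mul(-1, Z))
Function('Y')(T, Q) = T (Function('Y')(T, Q) = Add(T, 0) = T)
Function('j')(C) = Add(-53, C) (Function('j')(C) = Add(Add(-57, C), Add(6, Mul(-1, 2))) = Add(Add(-57, C), Add(6, -2)) = Add(Add(-57, C), 4) = Add(-53, C))
G = Rational(-141153373, 1949181) (G = Add(Rational(1, 2), Mul(Rational(1, 8), Add(Mul(-23389, Pow(36777, -1)), Mul(30883, Pow(Add(-53, 0), -1))))) = Add(Rational(1, 2), Mul(Rational(1, 8), Add(Mul(-23389, Rational(1, 36777)), Mul(30883, Pow(-53, -1))))) = Add(Rational(1, 2), Mul(Rational(1, 8), Add(Rational(-23389, 36777), Mul(30883, Rational(-1, 53))))) = Add(Rational(1, 2), Mul(Rational(1, 8), Add(Rational(-23389, 36777), Rational(-30883, 53)))) = Add(Rational(1, 2), Mul(Rational(1, 8), Rational(-1137023708, 1949181))) = Add(Rational(1, 2), Rational(-284255927, 3898362)) = Rational(-141153373, 1949181) ≈ -72.417)
Mul(-1, G) = Mul(-1, Rational(-141153373, 1949181)) = Rational(141153373, 1949181)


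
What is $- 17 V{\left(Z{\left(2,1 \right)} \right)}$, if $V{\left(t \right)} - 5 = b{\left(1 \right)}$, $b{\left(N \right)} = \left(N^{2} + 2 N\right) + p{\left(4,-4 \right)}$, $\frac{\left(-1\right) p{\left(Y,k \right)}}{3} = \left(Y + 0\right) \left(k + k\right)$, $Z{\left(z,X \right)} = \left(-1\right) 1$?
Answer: $-1768$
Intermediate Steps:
$Z{\left(z,X \right)} = -1$
$p{\left(Y,k \right)} = - 6 Y k$ ($p{\left(Y,k \right)} = - 3 \left(Y + 0\right) \left(k + k\right) = - 3 Y 2 k = - 3 \cdot 2 Y k = - 6 Y k$)
$b{\left(N \right)} = 96 + N^{2} + 2 N$ ($b{\left(N \right)} = \left(N^{2} + 2 N\right) - 24 \left(-4\right) = \left(N^{2} + 2 N\right) + 96 = 96 + N^{2} + 2 N$)
$V{\left(t \right)} = 104$ ($V{\left(t \right)} = 5 + \left(96 + 1^{2} + 2 \cdot 1\right) = 5 + \left(96 + 1 + 2\right) = 5 + 99 = 104$)
$- 17 V{\left(Z{\left(2,1 \right)} \right)} = \left(-17\right) 104 = -1768$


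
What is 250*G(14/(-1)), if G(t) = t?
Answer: -3500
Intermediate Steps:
250*G(14/(-1)) = 250*(14/(-1)) = 250*(14*(-1)) = 250*(-14) = -3500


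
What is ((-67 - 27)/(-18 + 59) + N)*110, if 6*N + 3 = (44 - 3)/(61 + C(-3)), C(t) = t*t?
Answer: -510499/1722 ≈ -296.46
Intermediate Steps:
C(t) = t**2
N = -169/420 (N = -1/2 + ((44 - 3)/(61 + (-3)**2))/6 = -1/2 + (41/(61 + 9))/6 = -1/2 + (41/70)/6 = -1/2 + (41*(1/70))/6 = -1/2 + (1/6)*(41/70) = -1/2 + 41/420 = -169/420 ≈ -0.40238)
((-67 - 27)/(-18 + 59) + N)*110 = ((-67 - 27)/(-18 + 59) - 169/420)*110 = (-94/41 - 169/420)*110 = -46409/17220*110 = -510499/1722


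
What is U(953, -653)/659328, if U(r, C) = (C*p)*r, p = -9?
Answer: 1866927/219776 ≈ 8.4947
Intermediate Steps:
U(r, C) = -9*C*r (U(r, C) = (C*(-9))*r = (-9*C)*r = -9*C*r)
U(953, -653)/659328 = -9*(-653)*953/659328 = 5600781*(1/659328) = 1866927/219776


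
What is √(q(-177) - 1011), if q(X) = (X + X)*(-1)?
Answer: 3*I*√73 ≈ 25.632*I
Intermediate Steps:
q(X) = -2*X (q(X) = (2*X)*(-1) = -2*X)
√(q(-177) - 1011) = √(-2*(-177) - 1011) = √(354 - 1011) = √(-657) = 3*I*√73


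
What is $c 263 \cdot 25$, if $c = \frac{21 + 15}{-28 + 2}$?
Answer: $- \frac{118350}{13} \approx -9103.8$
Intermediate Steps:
$c = - \frac{18}{13}$ ($c = \frac{36}{-26} = 36 \left(- \frac{1}{26}\right) = - \frac{18}{13} \approx -1.3846$)
$c 263 \cdot 25 = - \frac{18 \cdot 263 \cdot 25}{13} = \left(- \frac{18}{13}\right) 6575 = - \frac{118350}{13}$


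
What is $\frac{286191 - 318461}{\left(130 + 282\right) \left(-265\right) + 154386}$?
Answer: $- \frac{2305}{3229} \approx -0.71384$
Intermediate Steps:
$\frac{286191 - 318461}{\left(130 + 282\right) \left(-265\right) + 154386} = - \frac{32270}{412 \left(-265\right) + 154386} = - \frac{32270}{-109180 + 154386} = - \frac{32270}{45206} = \left(-32270\right) \frac{1}{45206} = - \frac{2305}{3229}$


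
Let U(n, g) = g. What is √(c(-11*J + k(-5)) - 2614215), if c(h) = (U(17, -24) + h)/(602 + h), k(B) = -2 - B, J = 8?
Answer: 4*I*√43671935593/517 ≈ 1616.9*I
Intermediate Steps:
c(h) = (-24 + h)/(602 + h)
√(c(-11*J + k(-5)) - 2614215) = √((-24 + (-11*8 + (-2 - 1*(-5))))/(602 + (-11*8 + (-2 - 1*(-5)))) - 2614215) = √((-24 + (-88 + (-2 + 5)))/(602 + (-88 + (-2 + 5))) - 2614215) = √((-24 + (-88 + 3))/(602 + (-88 + 3)) - 2614215) = √((-24 - 85)/(602 - 85) - 2614215) = √(-109/517 - 2614215) = √(-1351549264/517) = 4*I*√43671935593/517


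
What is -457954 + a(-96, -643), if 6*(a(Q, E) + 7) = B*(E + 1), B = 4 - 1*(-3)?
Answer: -458710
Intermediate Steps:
B = 7 (B = 4 + 3 = 7)
a(Q, E) = -35/6 + 7*E/6 (a(Q, E) = -7 + (7*(E + 1))/6 = -7 + (7*(1 + E))/6 = -7 + (7 + 7*E)/6 = -7 + (7/6 + 7*E/6) = -35/6 + 7*E/6)
-457954 + a(-96, -643) = -457954 + (-35/6 + (7/6)*(-643)) = -457954 + (-35/6 - 4501/6) = -457954 - 756 = -458710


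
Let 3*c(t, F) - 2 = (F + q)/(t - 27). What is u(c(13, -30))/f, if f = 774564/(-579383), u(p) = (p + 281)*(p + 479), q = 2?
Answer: -101021799263/995868 ≈ -1.0144e+5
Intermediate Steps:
c(t, F) = ⅔ + (2 + F)/(3*(-27 + t)) (c(t, F) = ⅔ + ((F + 2)/(t - 27))/3 = ⅔ + ((2 + F)/(-27 + t))/3 = ⅔ + (2 + F)/(3*(-27 + t)))
u(p) = (281 + p)*(479 + p)
f = -110652/82769 (f = 774564*(-1/579383) = -110652/82769 ≈ -1.3369)
u(c(13, -30))/f = (134599 + ((-52 - 30 + 2*13)/(3*(-27 + 13)))² + 760*((-52 - 30 + 2*13)/(3*(-27 + 13))))/(-110652/82769) = (134599 + ((⅓)*(-52 - 30 + 26)/(-14))² + 760*((⅓)*(-52 - 30 + 26)/(-14)))*(-82769/110652) = (134599 + ((⅓)*(-1/14)*(-56))² + 760*((⅓)*(-1/14)*(-56)))*(-82769/110652) = (134599 + (4/3)² + 760*(4/3))*(-82769/110652) = (134599 + 16/9 + 3040/3)*(-82769/110652) = (1220527/9)*(-82769/110652) = -101021799263/995868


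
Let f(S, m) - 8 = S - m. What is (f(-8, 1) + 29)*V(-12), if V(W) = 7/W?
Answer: -49/3 ≈ -16.333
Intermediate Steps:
f(S, m) = 8 + S - m (f(S, m) = 8 + (S - m) = 8 + S - m)
(f(-8, 1) + 29)*V(-12) = ((8 - 8 - 1*1) + 29)*(7/(-12)) = ((8 - 8 - 1) + 29)*(7*(-1/12)) = (-1 + 29)*(-7/12) = 28*(-7/12) = -49/3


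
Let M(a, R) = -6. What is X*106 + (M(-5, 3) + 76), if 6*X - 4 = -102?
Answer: -4984/3 ≈ -1661.3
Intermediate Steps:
X = -49/3 (X = ⅔ + (⅙)*(-102) = ⅔ - 17 = -49/3 ≈ -16.333)
X*106 + (M(-5, 3) + 76) = -49/3*106 + (-6 + 76) = -5194/3 + 70 = -4984/3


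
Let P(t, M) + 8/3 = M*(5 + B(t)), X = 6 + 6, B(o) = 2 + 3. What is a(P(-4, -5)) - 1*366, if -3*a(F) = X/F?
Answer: -28908/79 ≈ -365.92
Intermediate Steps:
B(o) = 5
X = 12
P(t, M) = -8/3 + 10*M (P(t, M) = -8/3 + M*(5 + 5) = -8/3 + M*10 = -8/3 + 10*M)
a(F) = -4/F
a(P(-4, -5)) - 1*366 = -4/(-8/3 + 10*(-5)) - 1*366 = -4/(-8/3 - 50) - 366 = -4/(-158/3) - 366 = -4*(-3/158) - 366 = 6/79 - 366 = -28908/79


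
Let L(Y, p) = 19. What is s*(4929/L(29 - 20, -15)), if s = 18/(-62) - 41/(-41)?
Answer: 3498/19 ≈ 184.11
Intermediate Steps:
s = 22/31 (s = 18*(-1/62) - 41*(-1/41) = -9/31 + 1 = 22/31 ≈ 0.70968)
s*(4929/L(29 - 20, -15)) = 22*(4929/19)/31 = 22*(4929*(1/19))/31 = (22/31)*(4929/19) = 3498/19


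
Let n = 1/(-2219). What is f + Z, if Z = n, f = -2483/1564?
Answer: -5511341/3470516 ≈ -1.5880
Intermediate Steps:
f = -2483/1564 (f = -2483*1/1564 = -2483/1564 ≈ -1.5876)
n = -1/2219 ≈ -0.00045065
Z = -1/2219 ≈ -0.00045065
f + Z = -2483/1564 - 1/2219 = -5511341/3470516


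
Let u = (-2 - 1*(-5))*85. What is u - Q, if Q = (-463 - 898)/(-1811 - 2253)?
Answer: 1034959/4064 ≈ 254.67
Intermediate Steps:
Q = 1361/4064 (Q = -1361/(-4064) = -1361*(-1/4064) = 1361/4064 ≈ 0.33489)
u = 255 (u = (-2 + 5)*85 = 3*85 = 255)
u - Q = 255 - 1*1361/4064 = 255 - 1361/4064 = 1034959/4064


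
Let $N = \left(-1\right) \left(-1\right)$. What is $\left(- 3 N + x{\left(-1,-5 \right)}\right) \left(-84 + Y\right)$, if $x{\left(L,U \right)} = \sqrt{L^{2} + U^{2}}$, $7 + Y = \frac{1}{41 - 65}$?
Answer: $\frac{2185}{8} - \frac{2185 \sqrt{26}}{24} \approx -191.1$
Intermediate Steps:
$Y = - \frac{169}{24}$ ($Y = -7 + \frac{1}{41 - 65} = -7 + \frac{1}{-24} = -7 - \frac{1}{24} = - \frac{169}{24} \approx -7.0417$)
$N = 1$
$\left(- 3 N + x{\left(-1,-5 \right)}\right) \left(-84 + Y\right) = \left(\left(-3\right) 1 + \sqrt{\left(-1\right)^{2} + \left(-5\right)^{2}}\right) \left(-84 - \frac{169}{24}\right) = \left(-3 + \sqrt{1 + 25}\right) \left(- \frac{2185}{24}\right) = \left(-3 + \sqrt{26}\right) \left(- \frac{2185}{24}\right) = \frac{2185}{8} - \frac{2185 \sqrt{26}}{24}$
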